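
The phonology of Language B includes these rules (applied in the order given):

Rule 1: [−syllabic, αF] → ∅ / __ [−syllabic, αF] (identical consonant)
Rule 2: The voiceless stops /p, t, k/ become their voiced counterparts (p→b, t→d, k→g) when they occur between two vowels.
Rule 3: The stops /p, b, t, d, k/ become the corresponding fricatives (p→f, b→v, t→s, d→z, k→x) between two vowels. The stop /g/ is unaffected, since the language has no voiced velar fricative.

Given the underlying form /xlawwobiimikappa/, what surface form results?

xlawoviimigava

Rule 1 (degemination): /ww/ is a geminate; the first /w/ deletes. /pp/ is a geminate; the first /p/ deletes. /xlawwobiimikappa/ → xlawobiimikapa.
Rule 2 (intervocalic voicing): /k/ is a voiceless stop between vowels /i/ and /a/, so it voices to [g]. /p/ is a voiceless stop between vowels /a/ and /a/, so it voices to [b]. /xlawobiimikapa/ → xlawobiimigaba.
Rule 3 (intervocalic spirantization): /b/ is a stop between vowels /o/ and /i/, so it spirantizes to the fricative [v]. /b/ is a stop between vowels /a/ and /a/, so it spirantizes to the fricative [v]. /xlawobiimigaba/ → xlawoviimigava.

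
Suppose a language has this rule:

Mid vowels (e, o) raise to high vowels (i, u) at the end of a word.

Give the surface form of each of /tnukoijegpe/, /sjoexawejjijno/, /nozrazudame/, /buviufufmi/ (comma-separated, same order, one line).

/tnukoijegpe/: /e/ is a mid vowel in word-final position, so it raises to [i]. → [tnukoijegpi].
/sjoexawejjijno/: /o/ is a mid vowel in word-final position, so it raises to [u]. → [sjoexawejjijnu].
/nozrazudame/: /e/ is a mid vowel in word-final position, so it raises to [i]. → [nozrazudami].
/buviufufmi/: the rule's environment is not met; surfaces unchanged as [buviufufmi].

tnukoijegpi, sjoexawejjijnu, nozrazudami, buviufufmi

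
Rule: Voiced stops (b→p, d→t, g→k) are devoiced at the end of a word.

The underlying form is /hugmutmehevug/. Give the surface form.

/g/ is a voiced stop in word-final position, so it devoices to [k].
Surface form: [hugmutmehevuk].

hugmutmehevuk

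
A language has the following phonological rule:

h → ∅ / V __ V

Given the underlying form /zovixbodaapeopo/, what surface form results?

No segment of /zovixbodaapeopo/ meets the structural description of the rule, so the form surfaces unchanged.

zovixbodaapeopo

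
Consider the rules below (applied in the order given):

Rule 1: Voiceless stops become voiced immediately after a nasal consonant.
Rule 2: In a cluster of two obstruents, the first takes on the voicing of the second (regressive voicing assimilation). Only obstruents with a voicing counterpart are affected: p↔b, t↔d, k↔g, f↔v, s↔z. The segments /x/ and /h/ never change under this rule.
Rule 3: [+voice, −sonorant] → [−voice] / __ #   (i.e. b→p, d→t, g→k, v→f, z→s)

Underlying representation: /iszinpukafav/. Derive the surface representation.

Rule 1 (post-nasal voicing): /p/ is a voiceless stop immediately after the nasal /n/, so it voices to [b]. /iszinpukafav/ → iszinbukafav.
Rule 2 (regressive voicing assimilation): /s/ precedes the voiced obstruent /z/, so it voices to [z] by assimilation. /iszinbukafav/ → izzinbukafav.
Rule 3 (final devoicing): /v/ is a voiced obstruent in word-final position, so it devoices to [f]. /izzinbukafav/ → izzinbukafaf.

izzinbukafaf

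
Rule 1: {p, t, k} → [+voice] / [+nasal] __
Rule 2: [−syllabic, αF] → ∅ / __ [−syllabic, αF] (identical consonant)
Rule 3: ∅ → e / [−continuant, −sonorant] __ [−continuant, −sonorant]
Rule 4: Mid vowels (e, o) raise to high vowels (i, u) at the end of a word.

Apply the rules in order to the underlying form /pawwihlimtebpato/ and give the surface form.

pawihlimdebepatu

Rule 1 (post-nasal voicing): /t/ is a voiceless stop immediately after the nasal /m/, so it voices to [d]. /pawwihlimtebpato/ → pawwihlimdebpato.
Rule 2 (degemination): /ww/ is a geminate; the first /w/ deletes. /pawwihlimdebpato/ → pawihlimdebpato.
Rule 3 (stop-cluster e-epenthesis): /b/ and /p/ form a stop–stop cluster, so [e] is inserted between them. /pawihlimdebpato/ → pawihlimdebepato.
Rule 4 (final vowel raising): /o/ is a mid vowel in word-final position, so it raises to [u]. /pawihlimdebepato/ → pawihlimdebepatu.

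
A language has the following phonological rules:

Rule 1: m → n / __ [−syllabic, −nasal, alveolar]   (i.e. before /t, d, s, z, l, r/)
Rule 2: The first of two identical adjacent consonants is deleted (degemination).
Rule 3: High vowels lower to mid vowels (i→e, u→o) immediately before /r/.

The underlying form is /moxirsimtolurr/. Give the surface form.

Rule 1 (nasal place assimilation): /m/ precedes the alveolar consonant /t/, so it assimilates in place to [n]. /moxirsimtolurr/ → moxirsintolurr.
Rule 2 (degemination): /rr/ is a geminate; the first /r/ deletes. /moxirsintolurr/ → moxirsintolur.
Rule 3 (pre-rhotic lowering): /i/ is a high vowel immediately before /r/, so it lowers to [e]. /u/ is a high vowel immediately before /r/, so it lowers to [o]. /moxirsintolur/ → moxersintolor.

moxersintolor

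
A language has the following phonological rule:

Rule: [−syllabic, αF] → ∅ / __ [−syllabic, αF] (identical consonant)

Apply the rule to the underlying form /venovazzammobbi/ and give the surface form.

venovazamobi

/zz/ is a geminate; the first /z/ deletes.
/mm/ is a geminate; the first /m/ deletes.
/bb/ is a geminate; the first /b/ deletes.
The other instances of /v/, /n/, /z/, /m/, /b/ do not occur in the required environment and remain unchanged.
Surface form: [venovazamobi].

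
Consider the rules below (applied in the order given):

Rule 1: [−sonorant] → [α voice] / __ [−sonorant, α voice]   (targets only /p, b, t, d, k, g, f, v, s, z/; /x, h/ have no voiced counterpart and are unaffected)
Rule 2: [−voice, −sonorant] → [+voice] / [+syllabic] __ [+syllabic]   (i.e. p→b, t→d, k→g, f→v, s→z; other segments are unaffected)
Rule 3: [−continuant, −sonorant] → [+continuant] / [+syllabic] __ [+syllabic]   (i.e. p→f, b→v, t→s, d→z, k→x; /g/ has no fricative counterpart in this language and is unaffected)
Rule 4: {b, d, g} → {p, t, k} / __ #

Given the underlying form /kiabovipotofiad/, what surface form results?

Rule 1 (regressive voicing assimilation): no segment meets the environment; /kiabovipotofiad/ is unchanged.
Rule 2 (intervocalic voicing): /p/ is a voiceless obstruent between vowels /i/ and /o/, so it voices to [b]. /t/ is a voiceless obstruent between vowels /o/ and /o/, so it voices to [d]. /f/ is a voiceless obstruent between vowels /o/ and /i/, so it voices to [v]. /kiabovipotofiad/ → kiabovibodoviad.
Rule 3 (intervocalic spirantization): /b/ is a stop between vowels /a/ and /o/, so it spirantizes to the fricative [v]. /b/ is a stop between vowels /i/ and /o/, so it spirantizes to the fricative [v]. /d/ is a stop between vowels /o/ and /o/, so it spirantizes to the fricative [z]. /kiabovibodoviad/ → kiavovivozoviad.
Rule 4 (final devoicing): /d/ is a voiced stop in word-final position, so it devoices to [t]. /kiavovivozoviad/ → kiavovivozoviat.

kiavovivozoviat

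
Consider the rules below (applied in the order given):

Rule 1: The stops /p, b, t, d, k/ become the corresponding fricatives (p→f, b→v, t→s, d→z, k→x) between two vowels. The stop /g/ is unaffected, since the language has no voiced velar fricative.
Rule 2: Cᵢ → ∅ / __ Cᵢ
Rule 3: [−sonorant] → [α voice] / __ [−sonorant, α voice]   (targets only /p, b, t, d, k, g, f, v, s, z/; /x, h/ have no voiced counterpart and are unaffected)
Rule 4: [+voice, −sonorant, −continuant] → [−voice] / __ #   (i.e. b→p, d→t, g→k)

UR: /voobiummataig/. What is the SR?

Rule 1 (intervocalic spirantization): /b/ is a stop between vowels /o/ and /i/, so it spirantizes to the fricative [v]. /t/ is a stop between vowels /a/ and /a/, so it spirantizes to the fricative [s]. /voobiummataig/ → vooviummasaig.
Rule 2 (degemination): /mm/ is a geminate; the first /m/ deletes. /vooviummasaig/ → vooviumasaig.
Rule 3 (regressive voicing assimilation): no segment meets the environment; /vooviumasaig/ is unchanged.
Rule 4 (final devoicing): /g/ is a voiced stop in word-final position, so it devoices to [k]. /vooviumasaig/ → vooviumasaik.

vooviumasaik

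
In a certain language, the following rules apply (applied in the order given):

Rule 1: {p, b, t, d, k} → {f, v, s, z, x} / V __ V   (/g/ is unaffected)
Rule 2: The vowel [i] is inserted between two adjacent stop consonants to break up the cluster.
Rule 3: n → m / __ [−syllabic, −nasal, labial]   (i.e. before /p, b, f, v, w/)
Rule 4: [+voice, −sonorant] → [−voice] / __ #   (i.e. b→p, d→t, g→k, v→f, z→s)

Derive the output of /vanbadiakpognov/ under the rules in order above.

vambaziakipognof

Rule 1 (intervocalic spirantization): /d/ is a stop between vowels /a/ and /i/, so it spirantizes to the fricative [z]. /vanbadiakpognov/ → vanbaziakpognov.
Rule 2 (stop-cluster i-epenthesis): /k/ and /p/ form a stop–stop cluster, so [i] is inserted between them. /vanbaziakpognov/ → vanbaziakipognov.
Rule 3 (nasal place assimilation): /n/ precedes the labial consonant /b/, so it assimilates in place to [m]. /vanbaziakipognov/ → vambaziakipognov.
Rule 4 (final devoicing): /v/ is a voiced obstruent in word-final position, so it devoices to [f]. /vambaziakipognov/ → vambaziakipognof.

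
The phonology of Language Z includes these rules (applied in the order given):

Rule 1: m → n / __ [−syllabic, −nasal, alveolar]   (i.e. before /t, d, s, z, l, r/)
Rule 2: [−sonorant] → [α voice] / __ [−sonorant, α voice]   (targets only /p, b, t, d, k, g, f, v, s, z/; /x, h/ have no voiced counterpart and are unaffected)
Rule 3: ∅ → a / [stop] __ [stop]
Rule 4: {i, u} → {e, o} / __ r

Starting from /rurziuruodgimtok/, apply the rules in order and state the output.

Rule 1 (nasal place assimilation): /m/ precedes the alveolar consonant /t/, so it assimilates in place to [n]. /rurziuruodgimtok/ → rurziuruodgintok.
Rule 2 (regressive voicing assimilation): no segment meets the environment; /rurziuruodgintok/ is unchanged.
Rule 3 (stop-cluster a-epenthesis): /d/ and /g/ form a stop–stop cluster, so [a] is inserted between them. /rurziuruodgintok/ → rurziuruodagintok.
Rule 4 (pre-rhotic lowering): /u/ is a high vowel immediately before /r/, so it lowers to [o]. /u/ is a high vowel immediately before /r/, so it lowers to [o]. /rurziuruodagintok/ → rorzioruodagintok.

rorzioruodagintok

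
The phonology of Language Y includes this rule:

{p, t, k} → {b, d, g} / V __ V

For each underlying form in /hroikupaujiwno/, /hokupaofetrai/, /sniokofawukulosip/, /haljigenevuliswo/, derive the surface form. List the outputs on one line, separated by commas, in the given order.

/hroikupaujiwno/: /k/ is a voiceless stop between vowels /i/ and /u/, so it voices to [g]. /p/ is a voiceless stop between vowels /u/ and /a/, so it voices to [b]. → [hroigubaujiwno].
/hokupaofetrai/: /k/ is a voiceless stop between vowels /o/ and /u/, so it voices to [g]. /p/ is a voiceless stop between vowels /u/ and /a/, so it voices to [b]. → [hogubaofetrai].
/sniokofawukulosip/: /k/ is a voiceless stop between vowels /o/ and /o/, so it voices to [g]. /k/ is a voiceless stop between vowels /u/ and /u/, so it voices to [g]. → [sniogofawugulosip].
/haljigenevuliswo/: the rule's environment is not met; surfaces unchanged as [haljigenevuliswo].

hroigubaujiwno, hogubaofetrai, sniogofawugulosip, haljigenevuliswo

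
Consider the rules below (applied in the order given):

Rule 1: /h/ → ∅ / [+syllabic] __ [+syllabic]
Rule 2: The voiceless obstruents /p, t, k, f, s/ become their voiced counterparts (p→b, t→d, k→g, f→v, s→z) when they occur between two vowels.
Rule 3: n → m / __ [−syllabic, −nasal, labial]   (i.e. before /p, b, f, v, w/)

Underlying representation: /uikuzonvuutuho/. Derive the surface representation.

Rule 1 (intervocalic h-deletion): /h/ occurs between vowels /u/ and /o/, so it deletes. /uikuzonvuutuho/ → uikuzonvuutuo.
Rule 2 (intervocalic voicing): /k/ is a voiceless obstruent between vowels /i/ and /u/, so it voices to [g]. /t/ is a voiceless obstruent between vowels /u/ and /u/, so it voices to [d]. /uikuzonvuutuo/ → uiguzonvuuduo.
Rule 3 (nasal place assimilation): /n/ precedes the labial consonant /v/, so it assimilates in place to [m]. /uiguzonvuuduo/ → uiguzomvuuduo.

uiguzomvuuduo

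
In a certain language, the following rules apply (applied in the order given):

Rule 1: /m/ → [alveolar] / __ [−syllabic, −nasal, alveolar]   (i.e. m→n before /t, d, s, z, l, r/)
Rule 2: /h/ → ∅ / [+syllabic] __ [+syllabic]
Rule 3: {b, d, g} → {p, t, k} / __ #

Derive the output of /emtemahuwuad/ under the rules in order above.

entemauwuat

Rule 1 (nasal place assimilation): /m/ precedes the alveolar consonant /t/, so it assimilates in place to [n]. /emtemahuwuad/ → entemahuwuad.
Rule 2 (intervocalic h-deletion): /h/ occurs between vowels /a/ and /u/, so it deletes. /entemahuwuad/ → entemauwuad.
Rule 3 (final devoicing): /d/ is a voiced stop in word-final position, so it devoices to [t]. /entemauwuad/ → entemauwuat.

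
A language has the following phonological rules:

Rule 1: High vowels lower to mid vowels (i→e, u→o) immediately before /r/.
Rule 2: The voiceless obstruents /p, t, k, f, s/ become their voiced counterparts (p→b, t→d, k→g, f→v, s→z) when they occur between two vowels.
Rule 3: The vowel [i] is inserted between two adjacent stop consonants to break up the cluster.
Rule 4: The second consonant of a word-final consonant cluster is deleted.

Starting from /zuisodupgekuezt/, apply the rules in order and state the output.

zuizodupigeguez

Rule 1 (pre-rhotic lowering): no segment meets the environment; /zuisodupgekuezt/ is unchanged.
Rule 2 (intervocalic voicing): /s/ is a voiceless obstruent between vowels /i/ and /o/, so it voices to [z]. /k/ is a voiceless obstruent between vowels /e/ and /u/, so it voices to [g]. /zuisodupgekuezt/ → zuizodupgeguezt.
Rule 3 (stop-cluster i-epenthesis): /p/ and /g/ form a stop–stop cluster, so [i] is inserted between them. /zuizodupgeguezt/ → zuizodupigeguezt.
Rule 4 (final cluster simplification): /t/ is the second consonant of a word-final cluster /zt/, so it deletes. /zuizodupigeguezt/ → zuizodupigeguez.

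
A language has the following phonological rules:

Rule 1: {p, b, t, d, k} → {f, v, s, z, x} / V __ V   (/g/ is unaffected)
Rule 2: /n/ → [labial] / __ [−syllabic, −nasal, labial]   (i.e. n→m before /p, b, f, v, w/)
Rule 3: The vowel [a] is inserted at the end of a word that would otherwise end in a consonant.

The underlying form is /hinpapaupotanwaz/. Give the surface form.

himpafaufosamwaza

Rule 1 (intervocalic spirantization): /p/ is a stop between vowels /a/ and /a/, so it spirantizes to the fricative [f]. /p/ is a stop between vowels /u/ and /o/, so it spirantizes to the fricative [f]. /t/ is a stop between vowels /o/ and /a/, so it spirantizes to the fricative [s]. /hinpapaupotanwaz/ → hinpafaufosanwaz.
Rule 2 (nasal place assimilation): /n/ precedes the labial consonant /p/, so it assimilates in place to [m]. /n/ precedes the labial consonant /w/, so it assimilates in place to [m]. /hinpafaufosanwaz/ → himpafaufosamwaz.
Rule 3 (final a-epenthesis): the form ends in the consonant /z/, so [a] is inserted word-finally. /himpafaufosamwaz/ → himpafaufosamwaza.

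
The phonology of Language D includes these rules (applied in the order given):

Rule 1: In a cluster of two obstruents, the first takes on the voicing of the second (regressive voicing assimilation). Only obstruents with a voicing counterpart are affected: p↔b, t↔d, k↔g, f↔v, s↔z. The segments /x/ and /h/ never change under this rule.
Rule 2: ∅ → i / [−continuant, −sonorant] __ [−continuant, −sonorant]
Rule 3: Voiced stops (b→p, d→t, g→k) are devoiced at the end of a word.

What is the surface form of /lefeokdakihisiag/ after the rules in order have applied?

Rule 1 (regressive voicing assimilation): /k/ precedes the voiced obstruent /d/, so it voices to [g] by assimilation. /lefeokdakihisiag/ → lefeogdakihisiag.
Rule 2 (stop-cluster i-epenthesis): /g/ and /d/ form a stop–stop cluster, so [i] is inserted between them. /lefeogdakihisiag/ → lefeogidakihisiag.
Rule 3 (final devoicing): /g/ is a voiced stop in word-final position, so it devoices to [k]. /lefeogidakihisiag/ → lefeogidakihisiak.

lefeogidakihisiak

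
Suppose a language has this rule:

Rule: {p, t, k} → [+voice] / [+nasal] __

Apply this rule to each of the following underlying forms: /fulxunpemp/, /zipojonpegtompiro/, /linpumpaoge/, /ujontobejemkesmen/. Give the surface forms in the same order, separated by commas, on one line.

/fulxunpemp/: /p/ is a voiceless stop immediately after the nasal /n/, so it voices to [b]. /p/ is a voiceless stop immediately after the nasal /m/, so it voices to [b]. → [fulxunbemb].
/zipojonpegtompiro/: /p/ is a voiceless stop immediately after the nasal /n/, so it voices to [b]. /p/ is a voiceless stop immediately after the nasal /m/, so it voices to [b]. → [zipojonbegtombiro].
/linpumpaoge/: /p/ is a voiceless stop immediately after the nasal /n/, so it voices to [b]. /p/ is a voiceless stop immediately after the nasal /m/, so it voices to [b]. → [linbumbaoge].
/ujontobejemkesmen/: /t/ is a voiceless stop immediately after the nasal /n/, so it voices to [d]. /k/ is a voiceless stop immediately after the nasal /m/, so it voices to [g]. → [ujondobejemgesmen].

fulxunbemb, zipojonbegtombiro, linbumbaoge, ujondobejemgesmen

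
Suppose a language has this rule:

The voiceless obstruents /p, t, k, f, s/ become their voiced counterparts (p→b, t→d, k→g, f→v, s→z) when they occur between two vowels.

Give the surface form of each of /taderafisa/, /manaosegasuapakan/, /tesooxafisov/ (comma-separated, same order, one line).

taderaviza, manaozegazuabagan, tezooxavizov

/taderafisa/: /f/ is a voiceless obstruent between vowels /a/ and /i/, so it voices to [v]. /s/ is a voiceless obstruent between vowels /i/ and /a/, so it voices to [z]. → [taderaviza].
/manaosegasuapakan/: /s/ is a voiceless obstruent between vowels /o/ and /e/, so it voices to [z]. /s/ is a voiceless obstruent between vowels /a/ and /u/, so it voices to [z]. /p/ is a voiceless obstruent between vowels /a/ and /a/, so it voices to [b]. /k/ is a voiceless obstruent between vowels /a/ and /a/, so it voices to [g]. → [manaozegazuabagan].
/tesooxafisov/: /s/ is a voiceless obstruent between vowels /e/ and /o/, so it voices to [z]. /f/ is a voiceless obstruent between vowels /a/ and /i/, so it voices to [v]. /s/ is a voiceless obstruent between vowels /i/ and /o/, so it voices to [z]. → [tezooxavizov].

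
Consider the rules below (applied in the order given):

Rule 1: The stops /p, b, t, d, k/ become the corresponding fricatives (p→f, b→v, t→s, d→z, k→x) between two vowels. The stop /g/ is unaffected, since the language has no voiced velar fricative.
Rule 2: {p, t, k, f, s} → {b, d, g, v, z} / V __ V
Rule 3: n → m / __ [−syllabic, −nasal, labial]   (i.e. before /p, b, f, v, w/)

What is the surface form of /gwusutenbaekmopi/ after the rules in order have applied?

Rule 1 (intervocalic spirantization): /t/ is a stop between vowels /u/ and /e/, so it spirantizes to the fricative [s]. /p/ is a stop between vowels /o/ and /i/, so it spirantizes to the fricative [f]. /gwusutenbaekmopi/ → gwususenbaekmofi.
Rule 2 (intervocalic voicing): /s/ is a voiceless obstruent between vowels /u/ and /u/, so it voices to [z]. /s/ is a voiceless obstruent between vowels /u/ and /e/, so it voices to [z]. /f/ is a voiceless obstruent between vowels /o/ and /i/, so it voices to [v]. /gwususenbaekmofi/ → gwuzuzenbaekmovi.
Rule 3 (nasal place assimilation): /n/ precedes the labial consonant /b/, so it assimilates in place to [m]. /gwuzuzenbaekmovi/ → gwuzuzembaekmovi.

gwuzuzembaekmovi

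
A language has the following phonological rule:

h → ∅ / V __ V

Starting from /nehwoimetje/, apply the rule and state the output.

nehwoimetje

No segment of /nehwoimetje/ meets the structural description of the rule, so the form surfaces unchanged.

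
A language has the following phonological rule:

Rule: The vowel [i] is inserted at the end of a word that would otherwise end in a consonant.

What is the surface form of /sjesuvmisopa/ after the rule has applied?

No segment of /sjesuvmisopa/ meets the structural description of the rule, so the form surfaces unchanged.

sjesuvmisopa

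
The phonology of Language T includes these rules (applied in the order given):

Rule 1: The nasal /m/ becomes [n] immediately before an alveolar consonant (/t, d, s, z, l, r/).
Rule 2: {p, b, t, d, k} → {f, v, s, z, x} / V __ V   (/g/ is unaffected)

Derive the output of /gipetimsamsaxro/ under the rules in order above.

gifesinsansaxro

Rule 1 (nasal place assimilation): /m/ precedes the alveolar consonant /s/, so it assimilates in place to [n]. /m/ precedes the alveolar consonant /s/, so it assimilates in place to [n]. /gipetimsamsaxro/ → gipetinsansaxro.
Rule 2 (intervocalic spirantization): /p/ is a stop between vowels /i/ and /e/, so it spirantizes to the fricative [f]. /t/ is a stop between vowels /e/ and /i/, so it spirantizes to the fricative [s]. /gipetinsansaxro/ → gifesinsansaxro.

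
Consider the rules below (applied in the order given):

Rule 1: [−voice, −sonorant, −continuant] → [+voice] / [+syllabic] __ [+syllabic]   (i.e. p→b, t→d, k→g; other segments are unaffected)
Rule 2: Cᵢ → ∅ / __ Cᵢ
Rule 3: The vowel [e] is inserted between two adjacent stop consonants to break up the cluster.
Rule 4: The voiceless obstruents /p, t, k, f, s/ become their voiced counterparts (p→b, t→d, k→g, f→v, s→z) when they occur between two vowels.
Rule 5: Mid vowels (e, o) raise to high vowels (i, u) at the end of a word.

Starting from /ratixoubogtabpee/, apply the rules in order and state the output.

Rule 1 (intervocalic voicing): /t/ is a voiceless stop between vowels /a/ and /i/, so it voices to [d]. /ratixoubogtabpee/ → radixoubogtabpee.
Rule 2 (degemination): no segment meets the environment; /radixoubogtabpee/ is unchanged.
Rule 3 (stop-cluster e-epenthesis): /g/ and /t/ form a stop–stop cluster, so [e] is inserted between them. /b/ and /p/ form a stop–stop cluster, so [e] is inserted between them. /radixoubogtabpee/ → radixoubogetabepee.
Rule 4 (intervocalic voicing): /t/ is a voiceless obstruent between vowels /e/ and /a/, so it voices to [d]. /p/ is a voiceless obstruent between vowels /e/ and /e/, so it voices to [b]. /radixoubogetabepee/ → radixoubogedabebee.
Rule 5 (final vowel raising): /e/ is a mid vowel in word-final position, so it raises to [i]. /radixoubogedabebee/ → radixoubogedabebei.

radixoubogedabebei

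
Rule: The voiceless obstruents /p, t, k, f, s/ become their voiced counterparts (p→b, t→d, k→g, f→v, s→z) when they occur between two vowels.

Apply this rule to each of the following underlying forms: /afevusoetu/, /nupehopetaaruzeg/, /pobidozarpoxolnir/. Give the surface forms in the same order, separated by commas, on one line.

avevuzoedu, nubehobedaaruzeg, pobidozarpoxolnir

/afevusoetu/: /f/ is a voiceless obstruent between vowels /a/ and /e/, so it voices to [v]. /s/ is a voiceless obstruent between vowels /u/ and /o/, so it voices to [z]. /t/ is a voiceless obstruent between vowels /e/ and /u/, so it voices to [d]. → [avevuzoedu].
/nupehopetaaruzeg/: /p/ is a voiceless obstruent between vowels /u/ and /e/, so it voices to [b]. /p/ is a voiceless obstruent between vowels /o/ and /e/, so it voices to [b]. /t/ is a voiceless obstruent between vowels /e/ and /a/, so it voices to [d]. → [nubehobedaaruzeg].
/pobidozarpoxolnir/: the rule's environment is not met; surfaces unchanged as [pobidozarpoxolnir].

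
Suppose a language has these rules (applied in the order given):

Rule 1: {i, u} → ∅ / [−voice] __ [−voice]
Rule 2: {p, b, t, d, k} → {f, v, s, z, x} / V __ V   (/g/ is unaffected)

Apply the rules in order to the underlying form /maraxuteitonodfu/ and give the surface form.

Rule 1 (high vowel syncope): /u/ is a high vowel flanked by voiceless consonants /x/ and /t/, so it deletes. /maraxuteitonodfu/ → maraxteitonodfu.
Rule 2 (intervocalic spirantization): /t/ is a stop between vowels /i/ and /o/, so it spirantizes to the fricative [s]. /maraxteitonodfu/ → maraxteisonodfu.

maraxteisonodfu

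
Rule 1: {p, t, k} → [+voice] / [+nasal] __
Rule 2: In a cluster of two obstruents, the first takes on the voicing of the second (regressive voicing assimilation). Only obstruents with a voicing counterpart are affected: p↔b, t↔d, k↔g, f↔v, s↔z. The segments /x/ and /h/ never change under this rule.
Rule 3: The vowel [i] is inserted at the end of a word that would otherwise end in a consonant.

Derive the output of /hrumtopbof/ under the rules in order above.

hrumdobbofi

Rule 1 (post-nasal voicing): /t/ is a voiceless stop immediately after the nasal /m/, so it voices to [d]. /hrumtopbof/ → hrumdopbof.
Rule 2 (regressive voicing assimilation): /p/ precedes the voiced obstruent /b/, so it voices to [b] by assimilation. /hrumdopbof/ → hrumdobbof.
Rule 3 (final i-epenthesis): the form ends in the consonant /f/, so [i] is inserted word-finally. /hrumdobbof/ → hrumdobbofi.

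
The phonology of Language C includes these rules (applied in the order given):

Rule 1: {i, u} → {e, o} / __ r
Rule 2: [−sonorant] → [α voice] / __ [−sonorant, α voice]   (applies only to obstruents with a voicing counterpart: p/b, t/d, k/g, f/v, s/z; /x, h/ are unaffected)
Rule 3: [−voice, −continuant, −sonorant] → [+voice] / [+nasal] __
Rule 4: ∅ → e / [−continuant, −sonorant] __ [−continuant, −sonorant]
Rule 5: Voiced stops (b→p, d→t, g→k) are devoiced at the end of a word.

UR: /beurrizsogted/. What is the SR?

beorrissoketet

Rule 1 (pre-rhotic lowering): /u/ is a high vowel immediately before /r/, so it lowers to [o]. /beurrizsogted/ → beorrizsogted.
Rule 2 (regressive voicing assimilation): /z/ precedes the voiceless obstruent /s/, so it devoices to [s] by assimilation. /g/ precedes the voiceless obstruent /t/, so it devoices to [k] by assimilation. /beorrizsogted/ → beorrissokted.
Rule 3 (post-nasal voicing): no segment meets the environment; /beorrissokted/ is unchanged.
Rule 4 (stop-cluster e-epenthesis): /k/ and /t/ form a stop–stop cluster, so [e] is inserted between them. /beorrissokted/ → beorrissoketed.
Rule 5 (final devoicing): /d/ is a voiced stop in word-final position, so it devoices to [t]. /beorrissoketed/ → beorrissoketet.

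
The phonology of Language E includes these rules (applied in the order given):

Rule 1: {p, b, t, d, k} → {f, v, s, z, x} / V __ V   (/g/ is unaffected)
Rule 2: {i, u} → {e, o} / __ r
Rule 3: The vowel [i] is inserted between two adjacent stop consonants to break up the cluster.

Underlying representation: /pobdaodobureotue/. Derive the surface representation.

Rule 1 (intervocalic spirantization): /d/ is a stop between vowels /o/ and /o/, so it spirantizes to the fricative [z]. /b/ is a stop between vowels /o/ and /u/, so it spirantizes to the fricative [v]. /t/ is a stop between vowels /o/ and /u/, so it spirantizes to the fricative [s]. /pobdaodobureotue/ → pobdaozovureosue.
Rule 2 (pre-rhotic lowering): /u/ is a high vowel immediately before /r/, so it lowers to [o]. /pobdaozovureosue/ → pobdaozovoreosue.
Rule 3 (stop-cluster i-epenthesis): /b/ and /d/ form a stop–stop cluster, so [i] is inserted between them. /pobdaozovoreosue/ → pobidaozovoreosue.

pobidaozovoreosue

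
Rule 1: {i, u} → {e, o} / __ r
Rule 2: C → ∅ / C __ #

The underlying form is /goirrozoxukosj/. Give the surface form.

goerrozoxukos

Rule 1 (pre-rhotic lowering): /i/ is a high vowel immediately before /r/, so it lowers to [e]. /goirrozoxukosj/ → goerrozoxukosj.
Rule 2 (final cluster simplification): /j/ is the second consonant of a word-final cluster /sj/, so it deletes. /goerrozoxukosj/ → goerrozoxukos.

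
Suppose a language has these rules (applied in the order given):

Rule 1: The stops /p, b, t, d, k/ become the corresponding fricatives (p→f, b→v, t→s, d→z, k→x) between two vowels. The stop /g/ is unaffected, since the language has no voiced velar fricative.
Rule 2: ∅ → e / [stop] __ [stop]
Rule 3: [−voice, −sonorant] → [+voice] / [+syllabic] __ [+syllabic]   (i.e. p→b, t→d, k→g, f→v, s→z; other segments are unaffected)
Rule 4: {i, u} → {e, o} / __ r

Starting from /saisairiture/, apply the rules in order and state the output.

Rule 1 (intervocalic spirantization): /t/ is a stop between vowels /i/ and /u/, so it spirantizes to the fricative [s]. /saisairiture/ → saisairisure.
Rule 2 (stop-cluster e-epenthesis): no segment meets the environment; /saisairisure/ is unchanged.
Rule 3 (intervocalic voicing): /s/ is a voiceless obstruent between vowels /i/ and /a/, so it voices to [z]. /s/ is a voiceless obstruent between vowels /i/ and /u/, so it voices to [z]. /saisairisure/ → saizairizure.
Rule 4 (pre-rhotic lowering): /i/ is a high vowel immediately before /r/, so it lowers to [e]. /u/ is a high vowel immediately before /r/, so it lowers to [o]. /saizairizure/ → saizaerizore.

saizaerizore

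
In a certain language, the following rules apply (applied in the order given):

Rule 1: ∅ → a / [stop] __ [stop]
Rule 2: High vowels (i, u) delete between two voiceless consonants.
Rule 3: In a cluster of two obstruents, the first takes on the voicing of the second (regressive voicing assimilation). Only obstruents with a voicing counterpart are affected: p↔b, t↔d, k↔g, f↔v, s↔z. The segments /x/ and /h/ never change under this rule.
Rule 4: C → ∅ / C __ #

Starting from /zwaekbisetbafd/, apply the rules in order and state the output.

zwaekabisetabav

Rule 1 (stop-cluster a-epenthesis): /k/ and /b/ form a stop–stop cluster, so [a] is inserted between them. /t/ and /b/ form a stop–stop cluster, so [a] is inserted between them. /zwaekbisetbafd/ → zwaekabisetabafd.
Rule 2 (high vowel syncope): no segment meets the environment; /zwaekabisetabafd/ is unchanged.
Rule 3 (regressive voicing assimilation): /f/ precedes the voiced obstruent /d/, so it voices to [v] by assimilation. /zwaekabisetabafd/ → zwaekabisetabavd.
Rule 4 (final cluster simplification): /d/ is the second consonant of a word-final cluster /vd/, so it deletes. /zwaekabisetabavd/ → zwaekabisetabav.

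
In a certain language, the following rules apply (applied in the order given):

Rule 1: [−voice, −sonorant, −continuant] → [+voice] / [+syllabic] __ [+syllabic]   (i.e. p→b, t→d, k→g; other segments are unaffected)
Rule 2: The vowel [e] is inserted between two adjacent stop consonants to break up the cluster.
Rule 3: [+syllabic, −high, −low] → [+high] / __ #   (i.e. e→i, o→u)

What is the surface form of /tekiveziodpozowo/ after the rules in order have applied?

Rule 1 (intervocalic voicing): /k/ is a voiceless stop between vowels /e/ and /i/, so it voices to [g]. /tekiveziodpozowo/ → tegiveziodpozowo.
Rule 2 (stop-cluster e-epenthesis): /d/ and /p/ form a stop–stop cluster, so [e] is inserted between them. /tegiveziodpozowo/ → tegiveziodepozowo.
Rule 3 (final vowel raising): /o/ is a mid vowel in word-final position, so it raises to [u]. /tegiveziodepozowo/ → tegiveziodepozowu.

tegiveziodepozowu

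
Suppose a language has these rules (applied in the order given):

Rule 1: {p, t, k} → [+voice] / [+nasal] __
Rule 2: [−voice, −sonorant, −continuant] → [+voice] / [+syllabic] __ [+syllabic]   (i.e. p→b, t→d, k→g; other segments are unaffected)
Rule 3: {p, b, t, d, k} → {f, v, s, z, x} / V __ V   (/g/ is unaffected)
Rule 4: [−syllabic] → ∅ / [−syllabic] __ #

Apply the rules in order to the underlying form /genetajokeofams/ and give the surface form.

Rule 1 (post-nasal voicing): no segment meets the environment; /genetajokeofams/ is unchanged.
Rule 2 (intervocalic voicing): /t/ is a voiceless stop between vowels /e/ and /a/, so it voices to [d]. /k/ is a voiceless stop between vowels /o/ and /e/, so it voices to [g]. /genetajokeofams/ → genedajogeofams.
Rule 3 (intervocalic spirantization): /d/ is a stop between vowels /e/ and /a/, so it spirantizes to the fricative [z]. /genedajogeofams/ → genezajogeofams.
Rule 4 (final cluster simplification): /s/ is the second consonant of a word-final cluster /ms/, so it deletes. /genezajogeofams/ → genezajogeofam.

genezajogeofam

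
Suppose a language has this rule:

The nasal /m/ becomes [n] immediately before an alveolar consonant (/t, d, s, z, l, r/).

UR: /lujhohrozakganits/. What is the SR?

No segment of /lujhohrozakganits/ meets the structural description of the rule, so the form surfaces unchanged.

lujhohrozakganits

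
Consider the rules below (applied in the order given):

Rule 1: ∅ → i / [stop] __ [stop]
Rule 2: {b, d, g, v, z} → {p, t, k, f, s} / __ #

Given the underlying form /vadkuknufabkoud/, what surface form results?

Rule 1 (stop-cluster i-epenthesis): /d/ and /k/ form a stop–stop cluster, so [i] is inserted between them. /b/ and /k/ form a stop–stop cluster, so [i] is inserted between them. /vadkuknufabkoud/ → vadikuknufabikoud.
Rule 2 (final devoicing): /d/ is a voiced obstruent in word-final position, so it devoices to [t]. /vadikuknufabikoud/ → vadikuknufabikout.

vadikuknufabikout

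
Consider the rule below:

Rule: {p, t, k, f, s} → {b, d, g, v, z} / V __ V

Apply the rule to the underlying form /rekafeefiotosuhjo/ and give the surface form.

regaveeviodozuhjo

/k/ is a voiceless obstruent between vowels /e/ and /a/, so it voices to [g].
/f/ is a voiceless obstruent between vowels /a/ and /e/, so it voices to [v].
/f/ is a voiceless obstruent between vowels /e/ and /i/, so it voices to [v].
/t/ is a voiceless obstruent between vowels /o/ and /o/, so it voices to [d].
/s/ is a voiceless obstruent between vowels /o/ and /u/, so it voices to [z].
Surface form: [regaveeviodozuhjo].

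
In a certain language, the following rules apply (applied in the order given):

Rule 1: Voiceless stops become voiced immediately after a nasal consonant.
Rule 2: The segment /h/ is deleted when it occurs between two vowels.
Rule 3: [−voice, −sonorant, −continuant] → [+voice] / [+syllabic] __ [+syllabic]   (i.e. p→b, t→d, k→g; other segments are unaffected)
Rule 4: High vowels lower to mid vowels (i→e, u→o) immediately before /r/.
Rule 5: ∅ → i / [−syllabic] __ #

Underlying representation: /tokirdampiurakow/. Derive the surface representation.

togerdambioragowi

Rule 1 (post-nasal voicing): /p/ is a voiceless stop immediately after the nasal /m/, so it voices to [b]. /tokirdampiurakow/ → tokirdambiurakow.
Rule 2 (intervocalic h-deletion): no segment meets the environment; /tokirdambiurakow/ is unchanged.
Rule 3 (intervocalic voicing): /k/ is a voiceless stop between vowels /o/ and /i/, so it voices to [g]. /k/ is a voiceless stop between vowels /a/ and /o/, so it voices to [g]. /tokirdambiurakow/ → togirdambiuragow.
Rule 4 (pre-rhotic lowering): /i/ is a high vowel immediately before /r/, so it lowers to [e]. /u/ is a high vowel immediately before /r/, so it lowers to [o]. /togirdambiuragow/ → togerdambioragow.
Rule 5 (final i-epenthesis): the form ends in the consonant /w/, so [i] is inserted word-finally. /togerdambioragow/ → togerdambioragowi.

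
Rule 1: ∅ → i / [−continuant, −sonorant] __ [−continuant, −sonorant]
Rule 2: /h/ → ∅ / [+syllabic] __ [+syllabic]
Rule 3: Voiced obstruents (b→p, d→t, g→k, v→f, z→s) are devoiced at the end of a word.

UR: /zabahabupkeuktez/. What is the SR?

Rule 1 (stop-cluster i-epenthesis): /p/ and /k/ form a stop–stop cluster, so [i] is inserted between them. /k/ and /t/ form a stop–stop cluster, so [i] is inserted between them. /zabahabupkeuktez/ → zabahabupikeukitez.
Rule 2 (intervocalic h-deletion): /h/ occurs between vowels /a/ and /a/, so it deletes. /zabahabupikeukitez/ → zabaabupikeukitez.
Rule 3 (final devoicing): /z/ is a voiced obstruent in word-final position, so it devoices to [s]. /zabaabupikeukitez/ → zabaabupikeukites.

zabaabupikeukites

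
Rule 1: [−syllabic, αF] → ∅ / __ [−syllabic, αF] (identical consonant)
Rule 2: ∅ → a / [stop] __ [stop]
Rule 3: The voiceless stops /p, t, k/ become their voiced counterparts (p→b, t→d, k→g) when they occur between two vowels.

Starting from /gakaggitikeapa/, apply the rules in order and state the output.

Rule 1 (degemination): /gg/ is a geminate; the first /g/ deletes. /gakaggitikeapa/ → gakagitikeapa.
Rule 2 (stop-cluster a-epenthesis): no segment meets the environment; /gakagitikeapa/ is unchanged.
Rule 3 (intervocalic voicing): /k/ is a voiceless stop between vowels /a/ and /a/, so it voices to [g]. /t/ is a voiceless stop between vowels /i/ and /i/, so it voices to [d]. /k/ is a voiceless stop between vowels /i/ and /e/, so it voices to [g]. /p/ is a voiceless stop between vowels /a/ and /a/, so it voices to [b]. /gakagitikeapa/ → gagagidigeaba.

gagagidigeaba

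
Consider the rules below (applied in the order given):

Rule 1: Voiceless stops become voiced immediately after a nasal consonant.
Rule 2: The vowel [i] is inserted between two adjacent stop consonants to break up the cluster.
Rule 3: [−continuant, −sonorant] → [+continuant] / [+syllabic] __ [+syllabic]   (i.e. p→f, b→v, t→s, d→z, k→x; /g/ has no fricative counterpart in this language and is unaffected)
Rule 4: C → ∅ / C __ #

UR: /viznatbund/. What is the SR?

viznasivun

Rule 1 (post-nasal voicing): no segment meets the environment; /viznatbund/ is unchanged.
Rule 2 (stop-cluster i-epenthesis): /t/ and /b/ form a stop–stop cluster, so [i] is inserted between them. /viznatbund/ → viznatibund.
Rule 3 (intervocalic spirantization): /t/ is a stop between vowels /a/ and /i/, so it spirantizes to the fricative [s]. /b/ is a stop between vowels /i/ and /u/, so it spirantizes to the fricative [v]. /viznatibund/ → viznasivund.
Rule 4 (final cluster simplification): /d/ is the second consonant of a word-final cluster /nd/, so it deletes. /viznasivund/ → viznasivun.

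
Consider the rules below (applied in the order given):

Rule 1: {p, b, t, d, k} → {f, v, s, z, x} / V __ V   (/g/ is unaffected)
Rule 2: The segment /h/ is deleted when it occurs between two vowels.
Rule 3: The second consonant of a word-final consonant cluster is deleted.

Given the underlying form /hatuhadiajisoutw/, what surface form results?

Rule 1 (intervocalic spirantization): /t/ is a stop between vowels /a/ and /u/, so it spirantizes to the fricative [s]. /d/ is a stop between vowels /a/ and /i/, so it spirantizes to the fricative [z]. /hatuhadiajisoutw/ → hasuhaziajisoutw.
Rule 2 (intervocalic h-deletion): /h/ occurs between vowels /u/ and /a/, so it deletes. /hasuhaziajisoutw/ → hasuaziajisoutw.
Rule 3 (final cluster simplification): /w/ is the second consonant of a word-final cluster /tw/, so it deletes. /hasuaziajisoutw/ → hasuaziajisout.

hasuaziajisout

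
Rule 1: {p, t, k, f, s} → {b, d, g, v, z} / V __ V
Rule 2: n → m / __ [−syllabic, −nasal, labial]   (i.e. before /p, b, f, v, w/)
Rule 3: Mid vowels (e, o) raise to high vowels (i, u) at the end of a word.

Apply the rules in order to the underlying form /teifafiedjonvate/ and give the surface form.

Rule 1 (intervocalic voicing): /f/ is a voiceless obstruent between vowels /i/ and /a/, so it voices to [v]. /f/ is a voiceless obstruent between vowels /a/ and /i/, so it voices to [v]. /t/ is a voiceless obstruent between vowels /a/ and /e/, so it voices to [d]. /teifafiedjonvate/ → teivaviedjonvade.
Rule 2 (nasal place assimilation): /n/ precedes the labial consonant /v/, so it assimilates in place to [m]. /teivaviedjonvade/ → teivaviedjomvade.
Rule 3 (final vowel raising): /e/ is a mid vowel in word-final position, so it raises to [i]. /teivaviedjomvade/ → teivaviedjomvadi.

teivaviedjomvadi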